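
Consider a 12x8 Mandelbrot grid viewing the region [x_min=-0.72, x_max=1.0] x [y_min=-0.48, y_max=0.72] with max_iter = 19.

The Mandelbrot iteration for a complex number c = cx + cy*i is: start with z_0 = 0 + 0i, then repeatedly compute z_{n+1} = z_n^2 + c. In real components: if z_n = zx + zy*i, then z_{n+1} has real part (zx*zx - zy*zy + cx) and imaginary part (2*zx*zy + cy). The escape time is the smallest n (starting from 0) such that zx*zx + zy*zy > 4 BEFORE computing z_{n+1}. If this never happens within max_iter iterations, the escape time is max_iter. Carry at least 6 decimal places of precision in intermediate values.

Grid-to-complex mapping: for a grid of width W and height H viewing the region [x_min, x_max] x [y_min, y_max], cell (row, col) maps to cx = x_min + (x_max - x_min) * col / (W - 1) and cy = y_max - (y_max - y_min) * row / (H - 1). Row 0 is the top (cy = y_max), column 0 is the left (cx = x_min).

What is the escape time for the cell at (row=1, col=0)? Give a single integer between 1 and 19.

Answer: 6

Derivation:
z_0 = 0 + 0i, c = -0.7200 + 0.5486i
Iter 1: z = -0.7200 + 0.5486i, |z|^2 = 0.8193
Iter 2: z = -0.5025 + -0.2414i, |z|^2 = 0.3108
Iter 3: z = -0.5257 + 0.7912i, |z|^2 = 0.9023
Iter 4: z = -1.0696 + -0.2833i, |z|^2 = 1.2242
Iter 5: z = 0.3437 + 1.1546i, |z|^2 = 1.4512
Iter 6: z = -1.9349 + 1.3422i, |z|^2 = 5.5454
Escaped at iteration 6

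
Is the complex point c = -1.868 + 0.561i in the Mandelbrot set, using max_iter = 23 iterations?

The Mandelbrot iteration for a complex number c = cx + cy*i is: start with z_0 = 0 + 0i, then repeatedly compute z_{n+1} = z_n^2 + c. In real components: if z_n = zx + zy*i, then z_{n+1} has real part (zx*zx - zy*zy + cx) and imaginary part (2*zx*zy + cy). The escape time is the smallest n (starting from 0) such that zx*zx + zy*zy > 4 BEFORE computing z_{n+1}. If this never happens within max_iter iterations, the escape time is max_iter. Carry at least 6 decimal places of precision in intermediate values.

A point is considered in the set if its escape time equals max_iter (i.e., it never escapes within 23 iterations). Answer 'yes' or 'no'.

z_0 = 0 + 0i, c = -1.8680 + 0.5610i
Iter 1: z = -1.8680 + 0.5610i, |z|^2 = 3.8041
Iter 2: z = 1.3067 + -1.5349i, |z|^2 = 4.0634
Escaped at iteration 2

Answer: no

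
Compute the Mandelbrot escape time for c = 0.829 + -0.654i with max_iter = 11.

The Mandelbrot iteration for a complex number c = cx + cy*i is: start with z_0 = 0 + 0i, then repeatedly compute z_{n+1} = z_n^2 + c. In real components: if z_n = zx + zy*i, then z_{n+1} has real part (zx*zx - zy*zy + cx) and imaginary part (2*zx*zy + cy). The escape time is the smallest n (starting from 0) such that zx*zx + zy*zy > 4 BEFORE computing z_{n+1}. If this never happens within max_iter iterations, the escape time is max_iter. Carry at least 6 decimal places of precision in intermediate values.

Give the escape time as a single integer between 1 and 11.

z_0 = 0 + 0i, c = 0.8290 + -0.6540i
Iter 1: z = 0.8290 + -0.6540i, |z|^2 = 1.1150
Iter 2: z = 1.0885 + -1.7383i, |z|^2 = 4.2067
Escaped at iteration 2

Answer: 2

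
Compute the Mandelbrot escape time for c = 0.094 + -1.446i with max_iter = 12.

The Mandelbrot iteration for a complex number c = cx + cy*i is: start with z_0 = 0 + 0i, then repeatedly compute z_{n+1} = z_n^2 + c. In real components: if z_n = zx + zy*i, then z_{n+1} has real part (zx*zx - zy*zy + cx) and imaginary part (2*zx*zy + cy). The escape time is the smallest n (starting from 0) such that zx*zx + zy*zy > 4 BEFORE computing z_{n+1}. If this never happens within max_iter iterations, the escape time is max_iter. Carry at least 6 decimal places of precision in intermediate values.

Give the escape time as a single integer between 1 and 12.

Answer: 2

Derivation:
z_0 = 0 + 0i, c = 0.0940 + -1.4460i
Iter 1: z = 0.0940 + -1.4460i, |z|^2 = 2.0998
Iter 2: z = -1.9881 + -1.7178i, |z|^2 = 6.9035
Escaped at iteration 2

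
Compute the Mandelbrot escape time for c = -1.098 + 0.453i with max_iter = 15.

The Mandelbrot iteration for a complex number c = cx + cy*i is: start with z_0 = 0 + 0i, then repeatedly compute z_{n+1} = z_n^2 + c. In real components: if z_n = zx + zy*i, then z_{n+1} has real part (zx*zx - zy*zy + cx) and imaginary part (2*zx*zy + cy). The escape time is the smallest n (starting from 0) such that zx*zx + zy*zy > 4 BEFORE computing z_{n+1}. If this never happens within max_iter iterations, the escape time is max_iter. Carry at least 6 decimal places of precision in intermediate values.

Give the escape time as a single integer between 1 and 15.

Answer: 5

Derivation:
z_0 = 0 + 0i, c = -1.0980 + 0.4530i
Iter 1: z = -1.0980 + 0.4530i, |z|^2 = 1.4108
Iter 2: z = -0.0976 + -0.5418i, |z|^2 = 0.3031
Iter 3: z = -1.3820 + 0.5588i, |z|^2 = 2.2222
Iter 4: z = 0.4997 + -1.0914i, |z|^2 = 1.4409
Iter 5: z = -2.0395 + -0.6378i, |z|^2 = 4.5663
Escaped at iteration 5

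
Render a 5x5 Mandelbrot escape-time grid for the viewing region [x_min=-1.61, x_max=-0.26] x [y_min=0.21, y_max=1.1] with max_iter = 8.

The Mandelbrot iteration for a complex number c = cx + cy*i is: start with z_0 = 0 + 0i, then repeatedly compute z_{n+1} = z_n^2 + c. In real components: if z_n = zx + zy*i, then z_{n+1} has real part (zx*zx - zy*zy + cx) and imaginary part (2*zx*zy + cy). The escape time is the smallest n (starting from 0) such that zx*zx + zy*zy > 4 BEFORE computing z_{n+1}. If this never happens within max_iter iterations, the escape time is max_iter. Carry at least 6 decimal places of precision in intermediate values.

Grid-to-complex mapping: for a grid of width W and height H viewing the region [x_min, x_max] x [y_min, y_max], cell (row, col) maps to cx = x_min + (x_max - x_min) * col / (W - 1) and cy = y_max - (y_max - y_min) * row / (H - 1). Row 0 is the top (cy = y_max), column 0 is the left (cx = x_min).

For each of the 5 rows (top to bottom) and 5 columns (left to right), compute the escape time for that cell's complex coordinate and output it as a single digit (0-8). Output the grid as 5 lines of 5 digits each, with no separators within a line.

(row=0, col=0): c = -1.6100 + 1.1000i → escape time 2
(row=0, col=1): c = -1.2725 + 1.1000i → escape time 3
(row=0, col=2): c = -0.9350 + 1.1000i → escape time 3
(row=0, col=3): c = -0.5975 + 1.1000i → escape time 3
(row=0, col=4): c = -0.2600 + 1.1000i → escape time 5
(row=1, col=0): c = -1.6100 + 0.8775i → escape time 3
(row=1, col=1): c = -1.2725 + 0.8775i → escape time 3
(row=1, col=2): c = -0.9350 + 0.8775i → escape time 3
(row=1, col=3): c = -0.5975 + 0.8775i → escape time 4
(row=1, col=4): c = -0.2600 + 0.8775i → escape time 8
(row=2, col=0): c = -1.6100 + 0.6550i → escape time 3
(row=2, col=1): c = -1.2725 + 0.6550i → escape time 3
(row=2, col=2): c = -0.9350 + 0.6550i → escape time 4
(row=2, col=3): c = -0.5975 + 0.6550i → escape time 8
(row=2, col=4): c = -0.2600 + 0.6550i → escape time 8
(row=3, col=0): c = -1.6100 + 0.4325i → escape time 3
(row=3, col=1): c = -1.2725 + 0.4325i → escape time 8
(row=3, col=2): c = -0.9350 + 0.4325i → escape time 6
(row=3, col=3): c = -0.5975 + 0.4325i → escape time 8
(row=3, col=4): c = -0.2600 + 0.4325i → escape time 8
(row=4, col=0): c = -1.6100 + 0.2100i → escape time 5
(row=4, col=1): c = -1.2725 + 0.2100i → escape time 8
(row=4, col=2): c = -0.9350 + 0.2100i → escape time 8
(row=4, col=3): c = -0.5975 + 0.2100i → escape time 8
(row=4, col=4): c = -0.2600 + 0.2100i → escape time 8

Answer: 23335
33348
33488
38688
58888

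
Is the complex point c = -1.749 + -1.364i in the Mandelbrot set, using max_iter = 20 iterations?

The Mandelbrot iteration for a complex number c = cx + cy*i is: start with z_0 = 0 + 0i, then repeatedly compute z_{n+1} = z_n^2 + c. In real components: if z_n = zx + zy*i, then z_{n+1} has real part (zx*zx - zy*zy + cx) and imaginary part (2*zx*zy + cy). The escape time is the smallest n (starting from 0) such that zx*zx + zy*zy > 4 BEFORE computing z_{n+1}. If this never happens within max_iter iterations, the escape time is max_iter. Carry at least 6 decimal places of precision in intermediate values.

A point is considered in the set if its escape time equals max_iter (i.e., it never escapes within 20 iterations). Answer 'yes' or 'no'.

z_0 = 0 + 0i, c = -1.7490 + -1.3640i
Iter 1: z = -1.7490 + -1.3640i, |z|^2 = 4.9195
Escaped at iteration 1

Answer: no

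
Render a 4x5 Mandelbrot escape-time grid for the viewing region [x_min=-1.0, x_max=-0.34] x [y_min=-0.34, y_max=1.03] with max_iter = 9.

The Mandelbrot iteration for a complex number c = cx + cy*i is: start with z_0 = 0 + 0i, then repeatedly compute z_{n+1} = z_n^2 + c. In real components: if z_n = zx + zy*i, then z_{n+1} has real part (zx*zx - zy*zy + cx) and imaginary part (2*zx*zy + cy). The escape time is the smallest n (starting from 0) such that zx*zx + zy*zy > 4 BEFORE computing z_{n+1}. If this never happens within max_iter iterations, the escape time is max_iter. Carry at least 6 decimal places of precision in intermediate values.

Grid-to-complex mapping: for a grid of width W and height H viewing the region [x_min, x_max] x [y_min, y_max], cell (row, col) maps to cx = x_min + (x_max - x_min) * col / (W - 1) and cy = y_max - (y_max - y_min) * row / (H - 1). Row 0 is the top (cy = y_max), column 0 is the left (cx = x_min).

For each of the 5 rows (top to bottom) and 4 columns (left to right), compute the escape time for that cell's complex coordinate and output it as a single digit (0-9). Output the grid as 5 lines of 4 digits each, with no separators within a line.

(row=0, col=0): c = -1.0000 + 1.0300i → escape time 3
(row=0, col=1): c = -0.7800 + 1.0300i → escape time 3
(row=0, col=2): c = -0.5600 + 1.0300i → escape time 4
(row=0, col=3): c = -0.3400 + 1.0300i → escape time 5
(row=1, col=0): c = -1.0000 + 0.6875i → escape time 4
(row=1, col=1): c = -0.7800 + 0.6875i → escape time 5
(row=1, col=2): c = -0.5600 + 0.6875i → escape time 9
(row=1, col=3): c = -0.3400 + 0.6875i → escape time 9
(row=2, col=0): c = -1.0000 + 0.3450i → escape time 9
(row=2, col=1): c = -0.7800 + 0.3450i → escape time 9
(row=2, col=2): c = -0.5600 + 0.3450i → escape time 9
(row=2, col=3): c = -0.3400 + 0.3450i → escape time 9
(row=3, col=0): c = -1.0000 + 0.0025i → escape time 9
(row=3, col=1): c = -0.7800 + 0.0025i → escape time 9
(row=3, col=2): c = -0.5600 + 0.0025i → escape time 9
(row=3, col=3): c = -0.3400 + 0.0025i → escape time 9
(row=4, col=0): c = -1.0000 + -0.3400i → escape time 9
(row=4, col=1): c = -0.7800 + -0.3400i → escape time 9
(row=4, col=2): c = -0.5600 + -0.3400i → escape time 9
(row=4, col=3): c = -0.3400 + -0.3400i → escape time 9

Answer: 3345
4599
9999
9999
9999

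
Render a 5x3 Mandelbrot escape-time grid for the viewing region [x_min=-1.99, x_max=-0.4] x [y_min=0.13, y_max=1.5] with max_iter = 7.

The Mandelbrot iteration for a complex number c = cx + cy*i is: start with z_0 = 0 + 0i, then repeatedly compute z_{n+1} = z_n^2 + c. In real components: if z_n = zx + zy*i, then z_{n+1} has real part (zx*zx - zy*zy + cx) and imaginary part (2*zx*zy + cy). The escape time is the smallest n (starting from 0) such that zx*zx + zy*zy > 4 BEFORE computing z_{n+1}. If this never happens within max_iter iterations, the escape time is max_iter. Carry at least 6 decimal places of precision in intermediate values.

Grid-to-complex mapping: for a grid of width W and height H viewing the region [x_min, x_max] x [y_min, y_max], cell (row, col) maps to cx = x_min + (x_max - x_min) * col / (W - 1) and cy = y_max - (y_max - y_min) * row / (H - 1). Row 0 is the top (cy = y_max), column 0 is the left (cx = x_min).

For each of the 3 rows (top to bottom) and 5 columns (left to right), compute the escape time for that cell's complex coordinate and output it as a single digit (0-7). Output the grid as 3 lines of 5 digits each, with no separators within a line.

(row=0, col=0): c = -1.9900 + 1.5000i → escape time 1
(row=0, col=1): c = -1.5925 + 1.5000i → escape time 1
(row=0, col=2): c = -1.1950 + 1.5000i → escape time 2
(row=0, col=3): c = -0.7975 + 1.5000i → escape time 2
(row=0, col=4): c = -0.4000 + 1.5000i → escape time 2
(row=1, col=0): c = -1.9900 + 0.8150i → escape time 1
(row=1, col=1): c = -1.5925 + 0.8150i → escape time 3
(row=1, col=2): c = -1.1950 + 0.8150i → escape time 3
(row=1, col=3): c = -0.7975 + 0.8150i → escape time 4
(row=1, col=4): c = -0.4000 + 0.8150i → escape time 6
(row=2, col=0): c = -1.9900 + 0.1300i → escape time 3
(row=2, col=1): c = -1.5925 + 0.1300i → escape time 6
(row=2, col=2): c = -1.1950 + 0.1300i → escape time 7
(row=2, col=3): c = -0.7975 + 0.1300i → escape time 7
(row=2, col=4): c = -0.4000 + 0.1300i → escape time 7

Answer: 11222
13346
36777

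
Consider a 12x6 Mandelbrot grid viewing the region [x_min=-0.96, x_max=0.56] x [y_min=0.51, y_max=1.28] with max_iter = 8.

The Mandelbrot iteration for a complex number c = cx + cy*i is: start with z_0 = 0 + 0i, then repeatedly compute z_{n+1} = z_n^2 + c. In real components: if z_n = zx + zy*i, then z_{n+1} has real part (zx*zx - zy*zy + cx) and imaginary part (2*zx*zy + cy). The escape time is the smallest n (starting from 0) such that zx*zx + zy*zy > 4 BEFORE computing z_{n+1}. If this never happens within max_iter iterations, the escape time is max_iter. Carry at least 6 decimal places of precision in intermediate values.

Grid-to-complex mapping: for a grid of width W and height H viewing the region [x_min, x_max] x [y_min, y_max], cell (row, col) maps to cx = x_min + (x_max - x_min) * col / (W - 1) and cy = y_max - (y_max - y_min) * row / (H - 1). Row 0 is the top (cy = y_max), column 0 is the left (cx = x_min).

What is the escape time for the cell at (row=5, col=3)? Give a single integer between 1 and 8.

z_0 = 0 + 0i, c = -0.5455 + 0.5100i
Iter 1: z = -0.5455 + 0.5100i, |z|^2 = 0.5576
Iter 2: z = -0.5080 + -0.0464i, |z|^2 = 0.2602
Iter 3: z = -0.2895 + 0.5571i, |z|^2 = 0.3942
Iter 4: z = -0.7720 + 0.1874i, |z|^2 = 0.6311
Iter 5: z = 0.0154 + 0.2206i, |z|^2 = 0.0489
Iter 6: z = -0.5939 + 0.5168i, |z|^2 = 0.6198
Iter 7: z = -0.4598 + -0.1038i, |z|^2 = 0.2222

Answer: 8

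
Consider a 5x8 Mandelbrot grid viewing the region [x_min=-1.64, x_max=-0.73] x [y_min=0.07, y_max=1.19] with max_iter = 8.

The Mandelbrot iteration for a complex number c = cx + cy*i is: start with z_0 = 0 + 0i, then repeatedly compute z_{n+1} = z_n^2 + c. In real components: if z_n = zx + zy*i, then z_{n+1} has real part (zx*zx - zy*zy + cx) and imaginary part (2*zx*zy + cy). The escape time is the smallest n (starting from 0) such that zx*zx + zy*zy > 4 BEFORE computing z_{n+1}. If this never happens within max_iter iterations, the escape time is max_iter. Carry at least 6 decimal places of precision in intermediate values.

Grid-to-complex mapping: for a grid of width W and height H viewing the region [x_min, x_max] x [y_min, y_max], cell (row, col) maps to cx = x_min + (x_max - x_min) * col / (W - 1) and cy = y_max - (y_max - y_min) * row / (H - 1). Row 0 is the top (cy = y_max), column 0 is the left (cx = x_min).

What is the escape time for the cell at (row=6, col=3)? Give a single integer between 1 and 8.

Answer: 8

Derivation:
z_0 = 0 + 0i, c = -0.9575 + 0.2300i
Iter 1: z = -0.9575 + 0.2300i, |z|^2 = 0.9697
Iter 2: z = -0.0936 + -0.2105i, |z|^2 = 0.0530
Iter 3: z = -0.9930 + 0.2694i, |z|^2 = 1.0587
Iter 4: z = -0.0440 + -0.3050i, |z|^2 = 0.0950
Iter 5: z = -1.0486 + 0.2568i, |z|^2 = 1.1655
Iter 6: z = 0.0761 + -0.3086i, |z|^2 = 0.1010
Iter 7: z = -1.0469 + 0.1830i, |z|^2 = 1.1296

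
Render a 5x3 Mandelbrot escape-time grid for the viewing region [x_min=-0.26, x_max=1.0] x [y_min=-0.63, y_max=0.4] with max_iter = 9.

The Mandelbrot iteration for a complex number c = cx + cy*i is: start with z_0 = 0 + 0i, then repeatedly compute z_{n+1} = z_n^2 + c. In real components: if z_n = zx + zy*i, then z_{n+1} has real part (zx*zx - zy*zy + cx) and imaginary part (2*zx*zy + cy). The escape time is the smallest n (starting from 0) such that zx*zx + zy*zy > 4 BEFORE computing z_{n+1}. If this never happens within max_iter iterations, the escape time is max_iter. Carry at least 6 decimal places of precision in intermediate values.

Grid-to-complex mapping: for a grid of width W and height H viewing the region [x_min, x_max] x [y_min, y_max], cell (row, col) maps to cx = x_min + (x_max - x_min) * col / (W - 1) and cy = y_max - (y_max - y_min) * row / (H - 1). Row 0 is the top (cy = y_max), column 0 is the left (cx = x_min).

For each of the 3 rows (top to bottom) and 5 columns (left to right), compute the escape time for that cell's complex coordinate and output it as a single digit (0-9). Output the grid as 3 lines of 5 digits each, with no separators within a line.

(row=0, col=0): c = -0.2600 + 0.4000i → escape time 9
(row=0, col=1): c = 0.0550 + 0.4000i → escape time 9
(row=0, col=2): c = 0.3700 + 0.4000i → escape time 9
(row=0, col=3): c = 0.6850 + 0.4000i → escape time 3
(row=0, col=4): c = 1.0000 + 0.4000i → escape time 2
(row=1, col=0): c = -0.2600 + -0.1150i → escape time 9
(row=1, col=1): c = 0.0550 + -0.1150i → escape time 9
(row=1, col=2): c = 0.3700 + -0.1150i → escape time 9
(row=1, col=3): c = 0.6850 + -0.1150i → escape time 3
(row=1, col=4): c = 1.0000 + -0.1150i → escape time 2
(row=2, col=0): c = -0.2600 + -0.6300i → escape time 9
(row=2, col=1): c = 0.0550 + -0.6300i → escape time 9
(row=2, col=2): c = 0.3700 + -0.6300i → escape time 9
(row=2, col=3): c = 0.6850 + -0.6300i → escape time 3
(row=2, col=4): c = 1.0000 + -0.6300i → escape time 2

Answer: 99932
99932
99932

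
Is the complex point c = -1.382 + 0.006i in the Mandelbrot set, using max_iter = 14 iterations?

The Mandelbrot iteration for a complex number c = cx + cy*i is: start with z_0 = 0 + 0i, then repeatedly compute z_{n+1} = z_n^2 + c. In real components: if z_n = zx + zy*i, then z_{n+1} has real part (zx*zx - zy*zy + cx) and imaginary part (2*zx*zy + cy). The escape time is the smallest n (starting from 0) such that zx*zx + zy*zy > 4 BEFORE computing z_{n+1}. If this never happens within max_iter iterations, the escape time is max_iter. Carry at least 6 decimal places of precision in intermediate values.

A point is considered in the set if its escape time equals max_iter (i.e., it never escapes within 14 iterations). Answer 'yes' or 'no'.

z_0 = 0 + 0i, c = -1.3820 + 0.0060i
Iter 1: z = -1.3820 + 0.0060i, |z|^2 = 1.9100
Iter 2: z = 0.5279 + -0.0106i, |z|^2 = 0.2788
Iter 3: z = -1.1034 + -0.0052i, |z|^2 = 1.2176
Iter 4: z = -0.1644 + 0.0174i, |z|^2 = 0.0273
Iter 5: z = -1.3553 + 0.0003i, |z|^2 = 1.8367
Iter 6: z = 0.4547 + 0.0053i, |z|^2 = 0.2068
Iter 7: z = -1.1752 + 0.0108i, |z|^2 = 1.3813
Iter 8: z = -0.0009 + -0.0194i, |z|^2 = 0.0004
Iter 9: z = -1.3824 + 0.0060i, |z|^2 = 1.9110
Iter 10: z = 0.5289 + -0.0107i, |z|^2 = 0.2799
Iter 11: z = -1.1024 + -0.0053i, |z|^2 = 1.2152
Iter 12: z = -0.1668 + 0.0177i, |z|^2 = 0.0281
Iter 13: z = -1.3545 + 0.0001i, |z|^2 = 1.8346
Did not escape in 14 iterations → in set

Answer: yes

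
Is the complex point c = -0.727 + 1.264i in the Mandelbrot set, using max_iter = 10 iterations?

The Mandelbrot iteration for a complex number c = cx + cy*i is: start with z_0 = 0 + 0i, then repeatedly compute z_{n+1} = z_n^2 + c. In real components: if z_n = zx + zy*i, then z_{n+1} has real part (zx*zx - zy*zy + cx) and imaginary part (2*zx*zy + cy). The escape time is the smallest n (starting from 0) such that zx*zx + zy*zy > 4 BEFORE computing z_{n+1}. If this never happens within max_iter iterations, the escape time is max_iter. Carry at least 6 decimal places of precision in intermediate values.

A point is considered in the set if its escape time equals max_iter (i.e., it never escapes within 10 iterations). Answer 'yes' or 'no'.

Answer: no

Derivation:
z_0 = 0 + 0i, c = -0.7270 + 1.2640i
Iter 1: z = -0.7270 + 1.2640i, |z|^2 = 2.1262
Iter 2: z = -1.7962 + -0.5739i, |z|^2 = 3.5555
Iter 3: z = 2.1699 + 3.3255i, |z|^2 = 15.7673
Escaped at iteration 3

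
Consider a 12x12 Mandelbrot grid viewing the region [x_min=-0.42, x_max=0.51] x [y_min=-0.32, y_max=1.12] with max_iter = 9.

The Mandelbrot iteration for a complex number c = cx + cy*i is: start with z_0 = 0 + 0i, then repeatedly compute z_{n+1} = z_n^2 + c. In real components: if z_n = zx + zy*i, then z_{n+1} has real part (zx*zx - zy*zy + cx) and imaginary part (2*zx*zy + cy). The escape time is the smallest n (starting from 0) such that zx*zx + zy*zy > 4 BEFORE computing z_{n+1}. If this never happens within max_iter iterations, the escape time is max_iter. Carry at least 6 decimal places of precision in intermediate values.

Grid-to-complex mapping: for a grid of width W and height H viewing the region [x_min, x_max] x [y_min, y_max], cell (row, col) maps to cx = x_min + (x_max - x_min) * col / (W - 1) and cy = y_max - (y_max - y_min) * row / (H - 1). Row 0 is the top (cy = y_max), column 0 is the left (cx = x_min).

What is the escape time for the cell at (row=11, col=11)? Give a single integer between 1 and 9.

Answer: 5

Derivation:
z_0 = 0 + 0i, c = 0.5100 + -0.3200i
Iter 1: z = 0.5100 + -0.3200i, |z|^2 = 0.3625
Iter 2: z = 0.6677 + -0.6464i, |z|^2 = 0.8637
Iter 3: z = 0.5380 + -1.1832i, |z|^2 = 1.6894
Iter 4: z = -0.6005 + -1.5931i, |z|^2 = 2.8986
Iter 5: z = -1.6673 + 1.5934i, |z|^2 = 5.3190
Escaped at iteration 5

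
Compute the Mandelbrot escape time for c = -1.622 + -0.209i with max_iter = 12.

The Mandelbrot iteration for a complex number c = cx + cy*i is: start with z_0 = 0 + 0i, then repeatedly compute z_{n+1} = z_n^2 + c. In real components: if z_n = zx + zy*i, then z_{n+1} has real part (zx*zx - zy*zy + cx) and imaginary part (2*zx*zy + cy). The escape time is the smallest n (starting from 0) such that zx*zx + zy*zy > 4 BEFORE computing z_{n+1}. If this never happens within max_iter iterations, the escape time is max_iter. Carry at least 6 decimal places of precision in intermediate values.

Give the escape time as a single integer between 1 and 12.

Answer: 5

Derivation:
z_0 = 0 + 0i, c = -1.6220 + -0.2090i
Iter 1: z = -1.6220 + -0.2090i, |z|^2 = 2.6746
Iter 2: z = 0.9652 + 0.4690i, |z|^2 = 1.1516
Iter 3: z = -0.9103 + 0.6964i, |z|^2 = 1.3136
Iter 4: z = -1.2782 + -1.4768i, |z|^2 = 3.8148
Iter 5: z = -2.1693 + 3.5663i, |z|^2 = 17.4246
Escaped at iteration 5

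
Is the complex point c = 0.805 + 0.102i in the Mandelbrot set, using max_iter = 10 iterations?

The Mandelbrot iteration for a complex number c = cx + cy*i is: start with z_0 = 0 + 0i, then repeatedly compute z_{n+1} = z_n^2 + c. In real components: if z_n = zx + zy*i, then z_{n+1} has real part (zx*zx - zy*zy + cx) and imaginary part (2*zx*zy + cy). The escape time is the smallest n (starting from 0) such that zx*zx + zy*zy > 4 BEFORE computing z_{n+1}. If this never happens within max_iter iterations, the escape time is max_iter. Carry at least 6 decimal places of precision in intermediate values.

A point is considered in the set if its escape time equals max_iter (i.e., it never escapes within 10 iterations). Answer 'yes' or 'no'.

Answer: no

Derivation:
z_0 = 0 + 0i, c = 0.8050 + 0.1020i
Iter 1: z = 0.8050 + 0.1020i, |z|^2 = 0.6584
Iter 2: z = 1.4426 + 0.2662i, |z|^2 = 2.1520
Iter 3: z = 2.8153 + 0.8701i, |z|^2 = 8.6829
Escaped at iteration 3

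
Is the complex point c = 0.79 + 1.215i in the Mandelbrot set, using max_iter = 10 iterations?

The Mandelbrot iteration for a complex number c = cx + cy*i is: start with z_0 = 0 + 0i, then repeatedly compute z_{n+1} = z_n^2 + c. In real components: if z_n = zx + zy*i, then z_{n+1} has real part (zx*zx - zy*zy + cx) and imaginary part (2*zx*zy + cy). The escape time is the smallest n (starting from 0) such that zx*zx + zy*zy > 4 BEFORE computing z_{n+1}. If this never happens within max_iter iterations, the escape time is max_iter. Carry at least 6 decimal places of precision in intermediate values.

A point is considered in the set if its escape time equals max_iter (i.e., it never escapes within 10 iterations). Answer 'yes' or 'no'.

Answer: no

Derivation:
z_0 = 0 + 0i, c = 0.7900 + 1.2150i
Iter 1: z = 0.7900 + 1.2150i, |z|^2 = 2.1003
Iter 2: z = -0.0621 + 3.1347i, |z|^2 = 9.8302
Escaped at iteration 2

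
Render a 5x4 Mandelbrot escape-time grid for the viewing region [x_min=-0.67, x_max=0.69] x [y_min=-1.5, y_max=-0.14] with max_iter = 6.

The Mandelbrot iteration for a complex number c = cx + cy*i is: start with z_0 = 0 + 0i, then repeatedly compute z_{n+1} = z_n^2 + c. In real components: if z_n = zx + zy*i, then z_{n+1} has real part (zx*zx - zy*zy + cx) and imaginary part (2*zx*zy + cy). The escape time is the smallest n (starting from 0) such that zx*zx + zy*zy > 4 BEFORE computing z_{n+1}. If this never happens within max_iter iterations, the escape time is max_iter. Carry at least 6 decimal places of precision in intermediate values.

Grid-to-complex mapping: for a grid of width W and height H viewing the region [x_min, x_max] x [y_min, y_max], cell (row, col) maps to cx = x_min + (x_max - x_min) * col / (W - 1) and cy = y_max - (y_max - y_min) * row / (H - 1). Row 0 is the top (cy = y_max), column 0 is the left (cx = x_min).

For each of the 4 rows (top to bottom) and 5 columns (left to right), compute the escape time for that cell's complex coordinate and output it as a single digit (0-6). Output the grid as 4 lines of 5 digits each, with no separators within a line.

Answer: 66663
66663
35532
22222

Derivation:
(row=0, col=0): c = -0.6700 + -0.1400i → escape time 6
(row=0, col=1): c = -0.3300 + -0.1400i → escape time 6
(row=0, col=2): c = 0.0100 + -0.1400i → escape time 6
(row=0, col=3): c = 0.3500 + -0.1400i → escape time 6
(row=0, col=4): c = 0.6900 + -0.1400i → escape time 3
(row=1, col=0): c = -0.6700 + -0.5933i → escape time 6
(row=1, col=1): c = -0.3300 + -0.5933i → escape time 6
(row=1, col=2): c = 0.0100 + -0.5933i → escape time 6
(row=1, col=3): c = 0.3500 + -0.5933i → escape time 6
(row=1, col=4): c = 0.6900 + -0.5933i → escape time 3
(row=2, col=0): c = -0.6700 + -1.0467i → escape time 3
(row=2, col=1): c = -0.3300 + -1.0467i → escape time 5
(row=2, col=2): c = 0.0100 + -1.0467i → escape time 5
(row=2, col=3): c = 0.3500 + -1.0467i → escape time 3
(row=2, col=4): c = 0.6900 + -1.0467i → escape time 2
(row=3, col=0): c = -0.6700 + -1.5000i → escape time 2
(row=3, col=1): c = -0.3300 + -1.5000i → escape time 2
(row=3, col=2): c = 0.0100 + -1.5000i → escape time 2
(row=3, col=3): c = 0.3500 + -1.5000i → escape time 2
(row=3, col=4): c = 0.6900 + -1.5000i → escape time 2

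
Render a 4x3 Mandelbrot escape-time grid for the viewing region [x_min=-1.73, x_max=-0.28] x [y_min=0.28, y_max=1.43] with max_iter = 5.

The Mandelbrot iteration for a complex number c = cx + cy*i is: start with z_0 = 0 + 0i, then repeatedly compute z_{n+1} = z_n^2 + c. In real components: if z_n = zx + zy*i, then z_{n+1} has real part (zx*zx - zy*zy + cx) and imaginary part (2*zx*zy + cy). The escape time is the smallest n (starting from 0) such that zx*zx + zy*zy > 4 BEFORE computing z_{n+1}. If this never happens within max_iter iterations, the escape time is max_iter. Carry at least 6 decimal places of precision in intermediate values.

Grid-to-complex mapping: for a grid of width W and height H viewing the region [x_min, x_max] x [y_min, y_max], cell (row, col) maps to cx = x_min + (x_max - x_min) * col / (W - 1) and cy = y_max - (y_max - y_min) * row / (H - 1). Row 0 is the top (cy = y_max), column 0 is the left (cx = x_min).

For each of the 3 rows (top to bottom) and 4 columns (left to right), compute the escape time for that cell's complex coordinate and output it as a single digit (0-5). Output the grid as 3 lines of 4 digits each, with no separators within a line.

(row=0, col=0): c = -1.7300 + 1.4300i → escape time 1
(row=0, col=1): c = -1.2467 + 1.4300i → escape time 2
(row=0, col=2): c = -0.7633 + 1.4300i → escape time 2
(row=0, col=3): c = -0.2800 + 1.4300i → escape time 2
(row=1, col=0): c = -1.7300 + 0.8550i → escape time 2
(row=1, col=1): c = -1.2467 + 0.8550i → escape time 3
(row=1, col=2): c = -0.7633 + 0.8550i → escape time 4
(row=1, col=3): c = -0.2800 + 0.8550i → escape time 5
(row=2, col=0): c = -1.7300 + 0.2800i → escape time 4
(row=2, col=1): c = -1.2467 + 0.2800i → escape time 5
(row=2, col=2): c = -0.7633 + 0.2800i → escape time 5
(row=2, col=3): c = -0.2800 + 0.2800i → escape time 5

Answer: 1222
2345
4555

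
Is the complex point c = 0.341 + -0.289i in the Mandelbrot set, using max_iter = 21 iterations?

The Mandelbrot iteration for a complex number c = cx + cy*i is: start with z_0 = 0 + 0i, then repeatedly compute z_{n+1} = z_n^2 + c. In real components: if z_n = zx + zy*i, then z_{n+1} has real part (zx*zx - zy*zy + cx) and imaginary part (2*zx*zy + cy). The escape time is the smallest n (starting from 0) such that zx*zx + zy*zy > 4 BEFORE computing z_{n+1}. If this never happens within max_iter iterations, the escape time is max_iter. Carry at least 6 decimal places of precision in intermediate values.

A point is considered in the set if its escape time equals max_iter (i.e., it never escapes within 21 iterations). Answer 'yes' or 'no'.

z_0 = 0 + 0i, c = 0.3410 + -0.2890i
Iter 1: z = 0.3410 + -0.2890i, |z|^2 = 0.1998
Iter 2: z = 0.3738 + -0.4861i, |z|^2 = 0.3760
Iter 3: z = 0.2444 + -0.6524i, |z|^2 = 0.4853
Iter 4: z = -0.0249 + -0.6079i, |z|^2 = 0.3701
Iter 5: z = -0.0279 + -0.2588i, |z|^2 = 0.0678
Iter 6: z = 0.2748 + -0.2746i, |z|^2 = 0.1509
Iter 7: z = 0.3411 + -0.4399i, |z|^2 = 0.3099
Iter 8: z = 0.2639 + -0.5891i, |z|^2 = 0.4167
Iter 9: z = 0.0635 + -0.5999i, |z|^2 = 0.3639
Iter 10: z = -0.0148 + -0.3652i, |z|^2 = 0.1336
Iter 11: z = 0.2078 + -0.2782i, |z|^2 = 0.1206
Iter 12: z = 0.3068 + -0.4046i, |z|^2 = 0.2578
Iter 13: z = 0.2714 + -0.5373i, |z|^2 = 0.3623
Iter 14: z = 0.1260 + -0.5807i, |z|^2 = 0.3530
Iter 15: z = 0.0197 + -0.4353i, |z|^2 = 0.1899
Iter 16: z = 0.1519 + -0.3062i, |z|^2 = 0.1168
Iter 17: z = 0.2703 + -0.3820i, |z|^2 = 0.2190
Iter 18: z = 0.2682 + -0.4955i, |z|^2 = 0.3175
Iter 19: z = 0.1674 + -0.5548i, |z|^2 = 0.3358
Iter 20: z = 0.0612 + -0.4747i, |z|^2 = 0.2291
Did not escape in 21 iterations → in set

Answer: yes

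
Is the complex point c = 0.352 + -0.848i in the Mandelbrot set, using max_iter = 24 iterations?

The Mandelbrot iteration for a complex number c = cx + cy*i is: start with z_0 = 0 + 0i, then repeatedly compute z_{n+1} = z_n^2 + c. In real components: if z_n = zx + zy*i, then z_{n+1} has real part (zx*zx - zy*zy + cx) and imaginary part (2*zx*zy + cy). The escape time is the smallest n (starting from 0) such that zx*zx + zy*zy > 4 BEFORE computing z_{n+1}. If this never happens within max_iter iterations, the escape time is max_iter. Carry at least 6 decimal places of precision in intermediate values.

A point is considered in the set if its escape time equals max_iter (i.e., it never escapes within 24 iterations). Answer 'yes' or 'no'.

z_0 = 0 + 0i, c = 0.3520 + -0.8480i
Iter 1: z = 0.3520 + -0.8480i, |z|^2 = 0.8430
Iter 2: z = -0.2432 + -1.4450i, |z|^2 = 2.1471
Iter 3: z = -1.6769 + -0.1452i, |z|^2 = 2.8329
Iter 4: z = 3.1428 + -0.3612i, |z|^2 = 10.0075
Escaped at iteration 4

Answer: no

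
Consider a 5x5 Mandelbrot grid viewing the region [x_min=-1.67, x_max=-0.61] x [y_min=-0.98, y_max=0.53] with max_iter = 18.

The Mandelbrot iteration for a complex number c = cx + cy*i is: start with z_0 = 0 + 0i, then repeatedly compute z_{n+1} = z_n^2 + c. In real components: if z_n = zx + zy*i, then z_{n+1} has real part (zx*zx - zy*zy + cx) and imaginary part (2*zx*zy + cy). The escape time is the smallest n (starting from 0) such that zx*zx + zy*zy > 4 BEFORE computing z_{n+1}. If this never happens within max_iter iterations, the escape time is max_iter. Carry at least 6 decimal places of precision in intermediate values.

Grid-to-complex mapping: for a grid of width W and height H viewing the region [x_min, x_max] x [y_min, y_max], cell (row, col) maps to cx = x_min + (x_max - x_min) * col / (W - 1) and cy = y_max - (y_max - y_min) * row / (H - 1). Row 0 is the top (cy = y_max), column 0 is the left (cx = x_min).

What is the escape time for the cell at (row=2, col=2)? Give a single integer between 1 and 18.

Answer: 18

Derivation:
z_0 = 0 + 0i, c = -1.1400 + -0.2250i
Iter 1: z = -1.1400 + -0.2250i, |z|^2 = 1.3502
Iter 2: z = 0.1090 + 0.2880i, |z|^2 = 0.0948
Iter 3: z = -1.2111 + -0.1622i, |z|^2 = 1.4930
Iter 4: z = 0.3004 + 0.1679i, |z|^2 = 0.1184
Iter 5: z = -1.0780 + -0.1241i, |z|^2 = 1.1775
Iter 6: z = 0.0066 + 0.0426i, |z|^2 = 0.0019
Iter 7: z = -1.1418 + -0.2244i, |z|^2 = 1.3540
Iter 8: z = 0.1133 + 0.2875i, |z|^2 = 0.0955
Iter 9: z = -1.2098 + -0.1599i, |z|^2 = 1.4892
Iter 10: z = 0.2981 + 0.1618i, |z|^2 = 0.1151
Iter 11: z = -1.0773 + -0.1285i, |z|^2 = 1.1771
Iter 12: z = 0.0041 + 0.0519i, |z|^2 = 0.0027
Iter 13: z = -1.1427 + -0.2246i, |z|^2 = 1.3561
Iter 14: z = 0.1153 + 0.2882i, |z|^2 = 0.0964
Iter 15: z = -1.2098 + -0.1585i, |z|^2 = 1.4887
Iter 16: z = 0.2985 + 0.1586i, |z|^2 = 0.1142
Iter 17: z = -1.0761 + -0.1303i, |z|^2 = 1.1749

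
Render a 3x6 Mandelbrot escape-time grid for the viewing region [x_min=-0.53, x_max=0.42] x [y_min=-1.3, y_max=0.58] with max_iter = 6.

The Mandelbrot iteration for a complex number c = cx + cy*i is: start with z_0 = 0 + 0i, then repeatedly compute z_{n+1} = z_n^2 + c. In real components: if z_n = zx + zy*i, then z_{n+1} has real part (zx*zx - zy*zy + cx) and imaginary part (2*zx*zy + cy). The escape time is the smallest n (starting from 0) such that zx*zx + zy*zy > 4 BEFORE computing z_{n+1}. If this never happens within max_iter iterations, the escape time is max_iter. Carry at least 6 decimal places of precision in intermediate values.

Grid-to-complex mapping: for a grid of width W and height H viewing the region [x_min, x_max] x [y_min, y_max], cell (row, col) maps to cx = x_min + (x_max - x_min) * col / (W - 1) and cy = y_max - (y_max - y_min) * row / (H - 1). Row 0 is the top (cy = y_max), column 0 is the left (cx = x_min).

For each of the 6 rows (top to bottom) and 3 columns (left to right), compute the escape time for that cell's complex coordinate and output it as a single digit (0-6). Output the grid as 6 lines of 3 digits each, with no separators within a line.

(row=0, col=0): c = -0.5300 + 0.5800i → escape time 6
(row=0, col=1): c = -0.0550 + 0.5800i → escape time 6
(row=0, col=2): c = 0.4200 + 0.5800i → escape time 6
(row=1, col=0): c = -0.5300 + 0.2040i → escape time 6
(row=1, col=1): c = -0.0550 + 0.2040i → escape time 6
(row=1, col=2): c = 0.4200 + 0.2040i → escape time 6
(row=2, col=0): c = -0.5300 + -0.1720i → escape time 6
(row=2, col=1): c = -0.0550 + -0.1720i → escape time 6
(row=2, col=2): c = 0.4200 + -0.1720i → escape time 6
(row=3, col=0): c = -0.5300 + -0.5480i → escape time 6
(row=3, col=1): c = -0.0550 + -0.5480i → escape time 6
(row=3, col=2): c = 0.4200 + -0.5480i → escape time 6
(row=4, col=0): c = -0.5300 + -0.9240i → escape time 4
(row=4, col=1): c = -0.0550 + -0.9240i → escape time 6
(row=4, col=2): c = 0.4200 + -0.9240i → escape time 3
(row=5, col=0): c = -0.5300 + -1.3000i → escape time 3
(row=5, col=1): c = -0.0550 + -1.3000i → escape time 2
(row=5, col=2): c = 0.4200 + -1.3000i → escape time 2

Answer: 666
666
666
666
463
322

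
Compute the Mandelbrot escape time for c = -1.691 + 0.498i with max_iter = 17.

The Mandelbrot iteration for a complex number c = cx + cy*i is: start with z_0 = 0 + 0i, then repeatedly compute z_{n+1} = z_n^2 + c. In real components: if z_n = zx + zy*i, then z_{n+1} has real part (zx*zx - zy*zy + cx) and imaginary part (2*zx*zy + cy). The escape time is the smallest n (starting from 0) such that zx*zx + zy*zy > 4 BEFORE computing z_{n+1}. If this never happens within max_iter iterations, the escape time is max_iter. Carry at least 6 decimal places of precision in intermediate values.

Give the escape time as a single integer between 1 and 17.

Answer: 3

Derivation:
z_0 = 0 + 0i, c = -1.6910 + 0.4980i
Iter 1: z = -1.6910 + 0.4980i, |z|^2 = 3.1075
Iter 2: z = 0.9205 + -1.1862i, |z|^2 = 2.2544
Iter 3: z = -2.2509 + -1.6858i, |z|^2 = 7.9084
Escaped at iteration 3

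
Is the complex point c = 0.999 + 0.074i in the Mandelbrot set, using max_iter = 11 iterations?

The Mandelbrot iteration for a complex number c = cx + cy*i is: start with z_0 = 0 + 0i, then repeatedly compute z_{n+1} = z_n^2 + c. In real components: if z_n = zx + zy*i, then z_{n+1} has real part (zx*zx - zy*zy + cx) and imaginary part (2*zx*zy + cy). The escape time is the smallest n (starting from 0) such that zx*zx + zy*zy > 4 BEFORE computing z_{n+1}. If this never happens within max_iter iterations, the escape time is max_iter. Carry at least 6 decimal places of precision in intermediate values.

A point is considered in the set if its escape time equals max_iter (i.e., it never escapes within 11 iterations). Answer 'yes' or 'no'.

z_0 = 0 + 0i, c = 0.9990 + 0.0740i
Iter 1: z = 0.9990 + 0.0740i, |z|^2 = 1.0035
Iter 2: z = 1.9915 + 0.2219i, |z|^2 = 4.0154
Escaped at iteration 2

Answer: no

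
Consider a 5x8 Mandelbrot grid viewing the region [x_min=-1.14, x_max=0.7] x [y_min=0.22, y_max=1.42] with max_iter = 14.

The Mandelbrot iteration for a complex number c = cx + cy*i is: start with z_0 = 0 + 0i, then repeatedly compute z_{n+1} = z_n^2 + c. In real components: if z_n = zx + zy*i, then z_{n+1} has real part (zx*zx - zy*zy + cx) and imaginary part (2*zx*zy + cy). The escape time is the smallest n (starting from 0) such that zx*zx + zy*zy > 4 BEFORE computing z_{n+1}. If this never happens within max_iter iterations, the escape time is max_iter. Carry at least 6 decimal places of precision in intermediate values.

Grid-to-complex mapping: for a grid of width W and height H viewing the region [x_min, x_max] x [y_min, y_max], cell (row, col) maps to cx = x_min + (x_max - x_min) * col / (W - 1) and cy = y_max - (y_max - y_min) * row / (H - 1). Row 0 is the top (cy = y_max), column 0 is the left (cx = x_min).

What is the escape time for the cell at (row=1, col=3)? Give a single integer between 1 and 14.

z_0 = 0 + 0i, c = 0.2400 + 1.2486i
Iter 1: z = 0.2400 + 1.2486i, |z|^2 = 1.6165
Iter 2: z = -1.2613 + 1.8479i, |z|^2 = 5.0056
Escaped at iteration 2

Answer: 2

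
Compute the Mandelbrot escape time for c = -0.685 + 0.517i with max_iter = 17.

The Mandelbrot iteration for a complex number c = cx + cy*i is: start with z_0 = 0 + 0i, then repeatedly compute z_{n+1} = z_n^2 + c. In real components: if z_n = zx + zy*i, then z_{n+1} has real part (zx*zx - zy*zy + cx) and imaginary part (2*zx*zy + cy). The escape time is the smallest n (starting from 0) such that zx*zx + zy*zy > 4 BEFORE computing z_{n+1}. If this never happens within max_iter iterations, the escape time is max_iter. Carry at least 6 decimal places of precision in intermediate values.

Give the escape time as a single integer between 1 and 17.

z_0 = 0 + 0i, c = -0.6850 + 0.5170i
Iter 1: z = -0.6850 + 0.5170i, |z|^2 = 0.7365
Iter 2: z = -0.4831 + -0.1913i, |z|^2 = 0.2699
Iter 3: z = -0.4882 + 0.7018i, |z|^2 = 0.7309
Iter 4: z = -0.9392 + -0.1683i, |z|^2 = 0.9103
Iter 5: z = 0.1687 + 0.8331i, |z|^2 = 0.7226
Iter 6: z = -1.3507 + 0.7981i, |z|^2 = 2.4612
Iter 7: z = 0.5023 + -1.6389i, |z|^2 = 2.9382
Iter 8: z = -3.1186 + -1.1295i, |z|^2 = 11.0012
Escaped at iteration 8

Answer: 8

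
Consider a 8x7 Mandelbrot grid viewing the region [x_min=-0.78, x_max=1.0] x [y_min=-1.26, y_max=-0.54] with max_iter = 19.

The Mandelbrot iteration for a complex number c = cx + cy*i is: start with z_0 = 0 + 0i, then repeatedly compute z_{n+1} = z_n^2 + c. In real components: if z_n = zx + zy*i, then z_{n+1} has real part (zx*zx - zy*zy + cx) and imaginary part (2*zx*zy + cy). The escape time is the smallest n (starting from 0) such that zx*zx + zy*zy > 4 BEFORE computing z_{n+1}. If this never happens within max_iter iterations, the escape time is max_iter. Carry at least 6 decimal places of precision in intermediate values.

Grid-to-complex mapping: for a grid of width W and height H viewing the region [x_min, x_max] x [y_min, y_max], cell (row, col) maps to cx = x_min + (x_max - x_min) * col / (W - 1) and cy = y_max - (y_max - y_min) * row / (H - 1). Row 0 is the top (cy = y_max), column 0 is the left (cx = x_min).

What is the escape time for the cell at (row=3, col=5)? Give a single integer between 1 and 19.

Answer: 3

Derivation:
z_0 = 0 + 0i, c = 0.4914 + -0.9000i
Iter 1: z = 0.4914 + -0.9000i, |z|^2 = 1.0515
Iter 2: z = -0.0771 + -1.7846i, |z|^2 = 3.1906
Iter 3: z = -2.6873 + -0.6249i, |z|^2 = 7.6123
Escaped at iteration 3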